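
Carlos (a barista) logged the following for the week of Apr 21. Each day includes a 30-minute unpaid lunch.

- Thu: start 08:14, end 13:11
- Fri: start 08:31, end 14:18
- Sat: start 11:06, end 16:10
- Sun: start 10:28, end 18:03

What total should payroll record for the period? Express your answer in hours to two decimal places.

Thu: 08:14–13:11 = 4 h 57 min; less 30 min break → 4 h 27 min
Fri: 08:31–14:18 = 5 h 47 min; less 30 min break → 5 h 17 min
Sat: 11:06–16:10 = 5 h 4 min; less 30 min break → 4 h 34 min
Sun: 10:28–18:03 = 7 h 35 min; less 30 min break → 7 h 5 min
Total: 4 h 27 min + 5 h 17 min + 4 h 34 min + 7 h 5 min = 21 h 23 min.

21.38 hours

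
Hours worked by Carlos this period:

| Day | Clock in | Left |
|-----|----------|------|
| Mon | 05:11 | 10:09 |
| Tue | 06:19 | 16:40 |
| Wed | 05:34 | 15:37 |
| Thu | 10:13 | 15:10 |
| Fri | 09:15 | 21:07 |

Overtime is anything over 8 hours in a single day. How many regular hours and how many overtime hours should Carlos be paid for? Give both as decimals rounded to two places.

Regular 33.92 hours, overtime 8.27 hours

Mon: 05:11–10:09 = 4 h 58 min
Tue: 06:19–16:40 = 10 h 21 min
Wed: 05:34–15:37 = 10 h 3 min
Thu: 10:13–15:10 = 4 h 57 min
Fri: 09:15–21:07 = 11 h 52 min
Mon reg 4 h 58 min / OT 0 h 0 min; Tue reg 8 h 0 min / OT 2 h 21 min; Wed reg 8 h 0 min / OT 2 h 3 min; Thu reg 4 h 57 min / OT 0 h 0 min; Fri reg 8 h 0 min / OT 3 h 52 min.
Totals: regular 33 h 55 min, overtime 8 h 16 min.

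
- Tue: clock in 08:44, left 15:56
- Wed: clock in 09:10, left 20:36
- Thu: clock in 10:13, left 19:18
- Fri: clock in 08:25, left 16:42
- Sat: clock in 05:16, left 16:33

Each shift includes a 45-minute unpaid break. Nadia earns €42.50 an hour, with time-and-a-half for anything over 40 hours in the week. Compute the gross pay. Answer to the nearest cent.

Tue: 08:44–15:56 = 7 h 12 min; less 45 min break → 6 h 27 min
Wed: 09:10–20:36 = 11 h 26 min; less 45 min break → 10 h 41 min
Thu: 10:13–19:18 = 9 h 5 min; less 45 min break → 8 h 20 min
Fri: 08:25–16:42 = 8 h 17 min; less 45 min break → 7 h 32 min
Sat: 05:16–16:33 = 11 h 17 min; less 45 min break → 10 h 32 min
Total worked: 43 h 32 min = 2612 min.
Regular 40 h 0 min = 2400 min at €42.50/h; overtime 3 h 32 min = 212 min at €63.75/h.
Pay = (2400 × €42.50 + 212 × €63.75) ÷ 60 = €1925.25.

€1925.25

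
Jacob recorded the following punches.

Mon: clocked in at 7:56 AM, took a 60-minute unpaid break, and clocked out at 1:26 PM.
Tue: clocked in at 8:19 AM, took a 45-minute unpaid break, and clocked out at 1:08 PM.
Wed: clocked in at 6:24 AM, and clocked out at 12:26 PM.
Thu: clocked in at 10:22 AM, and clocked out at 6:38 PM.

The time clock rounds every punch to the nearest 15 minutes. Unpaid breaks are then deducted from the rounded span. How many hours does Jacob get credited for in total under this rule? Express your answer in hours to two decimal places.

23.25 hours

Mon: in 7:56 AM→8:00 AM, out 1:26 PM→1:30 PM; 5 h 30 min − 60 min = 4 h 30 min
Tue: in 8:19 AM→8:15 AM, out 1:08 PM→1:15 PM; 5 h 0 min − 45 min = 4 h 15 min
Wed: in 6:24 AM→6:30 AM, out 12:26 PM→12:30 PM; 6 h 0 min
Thu: in 10:22 AM→10:15 AM, out 6:38 PM→6:45 PM; 8 h 30 min
Total credited: 23 h 15 min.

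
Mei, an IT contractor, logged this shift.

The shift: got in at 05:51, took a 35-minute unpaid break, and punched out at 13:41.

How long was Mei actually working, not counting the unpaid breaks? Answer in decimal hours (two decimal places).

7.25 hours

The shift: 05:51–13:41 = 7 h 50 min; less 35 min break → 7 h 15 min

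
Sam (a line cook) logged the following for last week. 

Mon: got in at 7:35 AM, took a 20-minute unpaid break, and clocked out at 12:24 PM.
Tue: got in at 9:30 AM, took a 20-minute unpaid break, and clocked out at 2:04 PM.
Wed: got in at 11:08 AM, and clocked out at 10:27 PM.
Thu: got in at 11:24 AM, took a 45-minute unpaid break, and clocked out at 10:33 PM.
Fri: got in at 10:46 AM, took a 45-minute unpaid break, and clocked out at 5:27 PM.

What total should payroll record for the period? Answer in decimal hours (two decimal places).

36.37 hours

Mon: 7:35 AM–12:24 PM = 4 h 49 min; less 20 min break → 4 h 29 min
Tue: 9:30 AM–2:04 PM = 4 h 34 min; less 20 min break → 4 h 14 min
Wed: 11:08 AM–10:27 PM = 11 h 19 min
Thu: 11:24 AM–10:33 PM = 11 h 9 min; less 45 min break → 10 h 24 min
Fri: 10:46 AM–5:27 PM = 6 h 41 min; less 45 min break → 5 h 56 min
Total: 4 h 29 min + 4 h 14 min + 11 h 19 min + 10 h 24 min + 5 h 56 min = 36 h 22 min.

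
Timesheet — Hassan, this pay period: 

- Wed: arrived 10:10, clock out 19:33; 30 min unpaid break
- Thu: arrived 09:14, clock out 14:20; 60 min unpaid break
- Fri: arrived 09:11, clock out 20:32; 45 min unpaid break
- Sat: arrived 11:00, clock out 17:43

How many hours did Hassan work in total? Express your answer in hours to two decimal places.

30.30 hours

Wed: 10:10–19:33 = 9 h 23 min; less 30 min break → 8 h 53 min
Thu: 09:14–14:20 = 5 h 6 min; less 60 min break → 4 h 6 min
Fri: 09:11–20:32 = 11 h 21 min; less 45 min break → 10 h 36 min
Sat: 11:00–17:43 = 6 h 43 min
Total: 8 h 53 min + 4 h 6 min + 10 h 36 min + 6 h 43 min = 30 h 18 min.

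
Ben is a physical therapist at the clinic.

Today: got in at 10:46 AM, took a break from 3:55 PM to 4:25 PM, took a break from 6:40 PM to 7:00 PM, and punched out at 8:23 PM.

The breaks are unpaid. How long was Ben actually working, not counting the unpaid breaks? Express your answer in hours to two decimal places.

8.78 hours

Today: 10:46 AM–8:23 PM = 9 h 37 min; less 50 min break → 8 h 47 min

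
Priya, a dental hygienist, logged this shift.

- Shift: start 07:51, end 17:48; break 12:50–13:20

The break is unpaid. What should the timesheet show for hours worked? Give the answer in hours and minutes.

Shift: 07:51–17:48 = 9 h 57 min; less 30 min break → 9 h 27 min

9 h 27 min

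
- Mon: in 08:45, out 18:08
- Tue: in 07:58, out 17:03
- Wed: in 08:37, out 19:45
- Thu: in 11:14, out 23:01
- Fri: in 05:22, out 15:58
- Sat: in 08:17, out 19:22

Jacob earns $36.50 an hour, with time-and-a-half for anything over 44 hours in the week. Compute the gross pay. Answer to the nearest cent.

Mon: 08:45–18:08 = 9 h 23 min
Tue: 07:58–17:03 = 9 h 5 min
Wed: 08:37–19:45 = 11 h 8 min
Thu: 11:14–23:01 = 11 h 47 min
Fri: 05:22–15:58 = 10 h 36 min
Sat: 08:17–19:22 = 11 h 5 min
Total worked: 63 h 4 min = 3784 min.
Regular 44 h 0 min = 2640 min at $36.50/h; overtime 19 h 4 min = 1144 min at $54.75/h.
Pay = (2640 × $36.50 + 1144 × $54.75) ÷ 60 = $2649.90.

$2649.90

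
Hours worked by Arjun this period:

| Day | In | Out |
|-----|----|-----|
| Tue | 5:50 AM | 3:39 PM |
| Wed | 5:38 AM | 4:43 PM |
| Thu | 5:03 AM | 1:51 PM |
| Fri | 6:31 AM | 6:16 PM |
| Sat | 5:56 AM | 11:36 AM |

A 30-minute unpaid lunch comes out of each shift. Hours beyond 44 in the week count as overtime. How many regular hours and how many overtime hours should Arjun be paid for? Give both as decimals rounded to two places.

Regular 44.00 hours, overtime 0.62 hours

Tue: 5:50 AM–3:39 PM = 9 h 49 min; less 30 min break → 9 h 19 min
Wed: 5:38 AM–4:43 PM = 11 h 5 min; less 30 min break → 10 h 35 min
Thu: 5:03 AM–1:51 PM = 8 h 48 min; less 30 min break → 8 h 18 min
Fri: 6:31 AM–6:16 PM = 11 h 45 min; less 30 min break → 11 h 15 min
Sat: 5:56 AM–11:36 AM = 5 h 40 min; less 30 min break → 5 h 10 min
Total worked: 44 h 37 min = 44.62 h.
Threshold 44 h → overtime 0 h 37 min, regular 44 h 0 min.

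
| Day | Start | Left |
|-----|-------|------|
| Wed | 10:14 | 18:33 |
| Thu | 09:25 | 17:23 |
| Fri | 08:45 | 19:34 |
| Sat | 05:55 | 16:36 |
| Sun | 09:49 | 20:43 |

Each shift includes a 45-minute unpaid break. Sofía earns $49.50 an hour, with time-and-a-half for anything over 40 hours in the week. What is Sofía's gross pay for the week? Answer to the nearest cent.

$2346.30

Wed: 10:14–18:33 = 8 h 19 min; less 45 min break → 7 h 34 min
Thu: 09:25–17:23 = 7 h 58 min; less 45 min break → 7 h 13 min
Fri: 08:45–19:34 = 10 h 49 min; less 45 min break → 10 h 4 min
Sat: 05:55–16:36 = 10 h 41 min; less 45 min break → 9 h 56 min
Sun: 09:49–20:43 = 10 h 54 min; less 45 min break → 10 h 9 min
Total worked: 44 h 56 min = 2696 min.
Regular 40 h 0 min = 2400 min at $49.50/h; overtime 4 h 56 min = 296 min at $74.25/h.
Pay = (2400 × $49.50 + 296 × $74.25) ÷ 60 = $2346.30.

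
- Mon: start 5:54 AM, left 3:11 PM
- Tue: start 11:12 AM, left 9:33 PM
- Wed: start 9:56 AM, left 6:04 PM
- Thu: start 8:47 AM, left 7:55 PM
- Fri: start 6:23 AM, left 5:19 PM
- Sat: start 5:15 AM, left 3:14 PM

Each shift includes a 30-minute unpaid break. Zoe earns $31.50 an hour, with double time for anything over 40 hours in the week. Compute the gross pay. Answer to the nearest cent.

Mon: 5:54 AM–3:11 PM = 9 h 17 min; less 30 min break → 8 h 47 min
Tue: 11:12 AM–9:33 PM = 10 h 21 min; less 30 min break → 9 h 51 min
Wed: 9:56 AM–6:04 PM = 8 h 8 min; less 30 min break → 7 h 38 min
Thu: 8:47 AM–7:55 PM = 11 h 8 min; less 30 min break → 10 h 38 min
Fri: 6:23 AM–5:19 PM = 10 h 56 min; less 30 min break → 10 h 26 min
Sat: 5:15 AM–3:14 PM = 9 h 59 min; less 30 min break → 9 h 29 min
Total worked: 56 h 49 min = 3409 min.
Regular 40 h 0 min = 2400 min at $31.50/h; overtime 16 h 49 min = 1009 min at $63.00/h.
Pay = (2400 × $31.50 + 1009 × $63.00) ÷ 60 = $2319.45.

$2319.45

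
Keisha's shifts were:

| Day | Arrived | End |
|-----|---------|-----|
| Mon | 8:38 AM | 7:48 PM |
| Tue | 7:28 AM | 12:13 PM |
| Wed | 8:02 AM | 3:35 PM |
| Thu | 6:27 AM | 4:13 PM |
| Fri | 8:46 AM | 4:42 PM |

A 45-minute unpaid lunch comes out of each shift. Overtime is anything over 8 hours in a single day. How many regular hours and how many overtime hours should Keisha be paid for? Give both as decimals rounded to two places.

Mon: 8:38 AM–7:48 PM = 11 h 10 min; less 45 min break → 10 h 25 min
Tue: 7:28 AM–12:13 PM = 4 h 45 min; less 45 min break → 4 h 0 min
Wed: 8:02 AM–3:35 PM = 7 h 33 min; less 45 min break → 6 h 48 min
Thu: 6:27 AM–4:13 PM = 9 h 46 min; less 45 min break → 9 h 1 min
Fri: 8:46 AM–4:42 PM = 7 h 56 min; less 45 min break → 7 h 11 min
Mon reg 8 h 0 min / OT 2 h 25 min; Tue reg 4 h 0 min / OT 0 h 0 min; Wed reg 6 h 48 min / OT 0 h 0 min; Thu reg 8 h 0 min / OT 1 h 1 min; Fri reg 7 h 11 min / OT 0 h 0 min.
Totals: regular 33 h 59 min, overtime 3 h 26 min.

Regular 33.98 hours, overtime 3.43 hours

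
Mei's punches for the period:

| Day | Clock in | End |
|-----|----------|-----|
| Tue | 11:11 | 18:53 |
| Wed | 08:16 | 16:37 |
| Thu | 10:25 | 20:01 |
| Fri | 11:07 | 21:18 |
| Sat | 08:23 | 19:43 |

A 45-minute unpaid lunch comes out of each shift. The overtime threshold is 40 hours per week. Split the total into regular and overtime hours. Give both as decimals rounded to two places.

Tue: 11:11–18:53 = 7 h 42 min; less 45 min break → 6 h 57 min
Wed: 08:16–16:37 = 8 h 21 min; less 45 min break → 7 h 36 min
Thu: 10:25–20:01 = 9 h 36 min; less 45 min break → 8 h 51 min
Fri: 11:07–21:18 = 10 h 11 min; less 45 min break → 9 h 26 min
Sat: 08:23–19:43 = 11 h 20 min; less 45 min break → 10 h 35 min
Total worked: 43 h 25 min = 43.42 h.
Threshold 40 h → overtime 3 h 25 min, regular 40 h 0 min.

Regular 40.00 hours, overtime 3.42 hours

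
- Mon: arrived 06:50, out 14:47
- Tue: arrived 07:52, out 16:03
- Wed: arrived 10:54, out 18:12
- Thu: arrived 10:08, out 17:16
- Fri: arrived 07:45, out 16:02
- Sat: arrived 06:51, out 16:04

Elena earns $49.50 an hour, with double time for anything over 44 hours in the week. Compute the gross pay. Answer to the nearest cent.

$2580.60

Mon: 06:50–14:47 = 7 h 57 min
Tue: 07:52–16:03 = 8 h 11 min
Wed: 10:54–18:12 = 7 h 18 min
Thu: 10:08–17:16 = 7 h 8 min
Fri: 07:45–16:02 = 8 h 17 min
Sat: 06:51–16:04 = 9 h 13 min
Total worked: 48 h 4 min = 2884 min.
Regular 44 h 0 min = 2640 min at $49.50/h; overtime 4 h 4 min = 244 min at $99.00/h.
Pay = (2640 × $49.50 + 244 × $99.00) ÷ 60 = $2580.60.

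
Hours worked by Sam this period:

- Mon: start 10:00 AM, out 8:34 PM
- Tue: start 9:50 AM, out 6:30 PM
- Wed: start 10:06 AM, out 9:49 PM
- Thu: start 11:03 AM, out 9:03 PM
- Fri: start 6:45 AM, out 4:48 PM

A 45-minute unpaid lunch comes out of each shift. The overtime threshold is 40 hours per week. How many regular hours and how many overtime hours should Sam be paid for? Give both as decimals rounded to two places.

Regular 40.00 hours, overtime 7.25 hours

Mon: 10:00 AM–8:34 PM = 10 h 34 min; less 45 min break → 9 h 49 min
Tue: 9:50 AM–6:30 PM = 8 h 40 min; less 45 min break → 7 h 55 min
Wed: 10:06 AM–9:49 PM = 11 h 43 min; less 45 min break → 10 h 58 min
Thu: 11:03 AM–9:03 PM = 10 h 0 min; less 45 min break → 9 h 15 min
Fri: 6:45 AM–4:48 PM = 10 h 3 min; less 45 min break → 9 h 18 min
Total worked: 47 h 15 min = 47.25 h.
Threshold 40 h → overtime 7 h 15 min, regular 40 h 0 min.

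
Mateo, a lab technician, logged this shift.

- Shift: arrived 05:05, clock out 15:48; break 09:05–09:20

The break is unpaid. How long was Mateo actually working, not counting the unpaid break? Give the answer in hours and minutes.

10 h 28 min

Shift: 05:05–15:48 = 10 h 43 min; less 15 min break → 10 h 28 min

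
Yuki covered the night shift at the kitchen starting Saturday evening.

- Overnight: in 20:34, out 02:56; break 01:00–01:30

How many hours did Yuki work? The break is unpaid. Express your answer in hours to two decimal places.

Overnight: 20:34 → midnight = 3 h 26 min; midnight → 02:56 = 2 h 56 min; span 6 h 22 min; less 30 min break → 5 h 52 min

5.87 hours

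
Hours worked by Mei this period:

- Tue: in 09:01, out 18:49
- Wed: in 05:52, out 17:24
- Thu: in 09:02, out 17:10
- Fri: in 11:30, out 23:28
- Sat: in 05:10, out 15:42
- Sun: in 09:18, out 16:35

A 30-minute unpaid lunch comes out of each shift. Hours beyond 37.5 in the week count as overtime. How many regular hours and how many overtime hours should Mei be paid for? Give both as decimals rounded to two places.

Regular 37.50 hours, overtime 18.75 hours

Tue: 09:01–18:49 = 9 h 48 min; less 30 min break → 9 h 18 min
Wed: 05:52–17:24 = 11 h 32 min; less 30 min break → 11 h 2 min
Thu: 09:02–17:10 = 8 h 8 min; less 30 min break → 7 h 38 min
Fri: 11:30–23:28 = 11 h 58 min; less 30 min break → 11 h 28 min
Sat: 05:10–15:42 = 10 h 32 min; less 30 min break → 10 h 2 min
Sun: 09:18–16:35 = 7 h 17 min; less 30 min break → 6 h 47 min
Total worked: 56 h 15 min = 56.25 h.
Threshold 37.5 h → overtime 18 h 45 min, regular 37 h 30 min.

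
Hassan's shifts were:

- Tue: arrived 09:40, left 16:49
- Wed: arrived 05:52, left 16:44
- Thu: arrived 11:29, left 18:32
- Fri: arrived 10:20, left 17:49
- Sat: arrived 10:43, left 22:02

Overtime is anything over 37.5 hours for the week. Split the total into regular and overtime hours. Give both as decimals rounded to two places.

Tue: 09:40–16:49 = 7 h 9 min
Wed: 05:52–16:44 = 10 h 52 min
Thu: 11:29–18:32 = 7 h 3 min
Fri: 10:20–17:49 = 7 h 29 min
Sat: 10:43–22:02 = 11 h 19 min
Total worked: 43 h 52 min = 43.87 h.
Threshold 37.5 h → overtime 6 h 22 min, regular 37 h 30 min.

Regular 37.50 hours, overtime 6.37 hours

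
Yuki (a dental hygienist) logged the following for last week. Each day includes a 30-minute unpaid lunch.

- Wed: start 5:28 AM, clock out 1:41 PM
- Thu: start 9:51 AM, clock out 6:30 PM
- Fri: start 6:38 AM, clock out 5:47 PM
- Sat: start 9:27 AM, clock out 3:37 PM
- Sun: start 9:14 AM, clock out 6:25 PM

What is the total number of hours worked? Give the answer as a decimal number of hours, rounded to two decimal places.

40.87 hours

Wed: 5:28 AM–1:41 PM = 8 h 13 min; less 30 min break → 7 h 43 min
Thu: 9:51 AM–6:30 PM = 8 h 39 min; less 30 min break → 8 h 9 min
Fri: 6:38 AM–5:47 PM = 11 h 9 min; less 30 min break → 10 h 39 min
Sat: 9:27 AM–3:37 PM = 6 h 10 min; less 30 min break → 5 h 40 min
Sun: 9:14 AM–6:25 PM = 9 h 11 min; less 30 min break → 8 h 41 min
Total: 7 h 43 min + 8 h 9 min + 10 h 39 min + 5 h 40 min + 8 h 41 min = 40 h 52 min.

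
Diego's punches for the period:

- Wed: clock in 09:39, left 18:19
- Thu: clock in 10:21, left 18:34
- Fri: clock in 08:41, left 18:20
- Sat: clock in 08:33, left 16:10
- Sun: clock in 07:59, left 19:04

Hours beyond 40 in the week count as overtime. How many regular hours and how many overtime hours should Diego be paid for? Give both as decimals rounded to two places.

Wed: 09:39–18:19 = 8 h 40 min
Thu: 10:21–18:34 = 8 h 13 min
Fri: 08:41–18:20 = 9 h 39 min
Sat: 08:33–16:10 = 7 h 37 min
Sun: 07:59–19:04 = 11 h 5 min
Total worked: 45 h 14 min = 45.23 h.
Threshold 40 h → overtime 5 h 14 min, regular 40 h 0 min.

Regular 40.00 hours, overtime 5.23 hours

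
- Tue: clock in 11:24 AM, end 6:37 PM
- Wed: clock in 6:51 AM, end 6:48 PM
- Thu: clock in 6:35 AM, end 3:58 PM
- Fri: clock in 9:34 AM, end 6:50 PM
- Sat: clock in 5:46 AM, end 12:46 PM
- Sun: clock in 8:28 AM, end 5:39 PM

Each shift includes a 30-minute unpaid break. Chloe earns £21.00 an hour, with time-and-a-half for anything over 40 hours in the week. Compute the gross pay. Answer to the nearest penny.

Tue: 11:24 AM–6:37 PM = 7 h 13 min; less 30 min break → 6 h 43 min
Wed: 6:51 AM–6:48 PM = 11 h 57 min; less 30 min break → 11 h 27 min
Thu: 6:35 AM–3:58 PM = 9 h 23 min; less 30 min break → 8 h 53 min
Fri: 9:34 AM–6:50 PM = 9 h 16 min; less 30 min break → 8 h 46 min
Sat: 5:46 AM–12:46 PM = 7 h 0 min; less 30 min break → 6 h 30 min
Sun: 8:28 AM–5:39 PM = 9 h 11 min; less 30 min break → 8 h 41 min
Total worked: 51 h 0 min = 3060 min.
Regular 40 h 0 min = 2400 min at £21.00/h; overtime 11 h 0 min = 660 min at £31.50/h.
Pay = (2400 × £21.00 + 660 × £31.50) ÷ 60 = £1186.50.

£1186.50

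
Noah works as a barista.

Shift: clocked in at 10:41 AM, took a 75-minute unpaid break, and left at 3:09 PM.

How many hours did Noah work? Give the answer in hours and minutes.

Shift: 10:41 AM–3:09 PM = 4 h 28 min; less 75 min break → 3 h 13 min

3 h 13 min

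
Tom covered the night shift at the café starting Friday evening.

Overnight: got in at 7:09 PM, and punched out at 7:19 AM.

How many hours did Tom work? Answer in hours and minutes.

12 h 10 min

Overnight: 7:09 PM → midnight = 4 h 51 min; midnight → 7:19 AM = 7 h 19 min; span 12 h 10 min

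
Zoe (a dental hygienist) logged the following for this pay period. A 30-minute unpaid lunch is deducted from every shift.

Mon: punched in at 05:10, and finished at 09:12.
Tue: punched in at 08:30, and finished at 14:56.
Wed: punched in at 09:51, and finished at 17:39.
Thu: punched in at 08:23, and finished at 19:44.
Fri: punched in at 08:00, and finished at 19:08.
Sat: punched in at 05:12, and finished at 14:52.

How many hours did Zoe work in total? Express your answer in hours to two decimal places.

47.42 hours

Mon: 05:10–09:12 = 4 h 2 min; less 30 min break → 3 h 32 min
Tue: 08:30–14:56 = 6 h 26 min; less 30 min break → 5 h 56 min
Wed: 09:51–17:39 = 7 h 48 min; less 30 min break → 7 h 18 min
Thu: 08:23–19:44 = 11 h 21 min; less 30 min break → 10 h 51 min
Fri: 08:00–19:08 = 11 h 8 min; less 30 min break → 10 h 38 min
Sat: 05:12–14:52 = 9 h 40 min; less 30 min break → 9 h 10 min
Total: 3 h 32 min + 5 h 56 min + 7 h 18 min + 10 h 51 min + 10 h 38 min + 9 h 10 min = 47 h 25 min.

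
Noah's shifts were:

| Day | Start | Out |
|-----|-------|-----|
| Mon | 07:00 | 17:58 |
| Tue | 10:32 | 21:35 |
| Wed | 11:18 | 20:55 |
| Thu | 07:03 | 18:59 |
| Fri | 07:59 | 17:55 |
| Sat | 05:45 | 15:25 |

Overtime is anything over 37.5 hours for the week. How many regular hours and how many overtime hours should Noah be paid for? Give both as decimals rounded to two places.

Regular 37.50 hours, overtime 25.67 hours

Mon: 07:00–17:58 = 10 h 58 min
Tue: 10:32–21:35 = 11 h 3 min
Wed: 11:18–20:55 = 9 h 37 min
Thu: 07:03–18:59 = 11 h 56 min
Fri: 07:59–17:55 = 9 h 56 min
Sat: 05:45–15:25 = 9 h 40 min
Total worked: 63 h 10 min = 63.17 h.
Threshold 37.5 h → overtime 25 h 40 min, regular 37 h 30 min.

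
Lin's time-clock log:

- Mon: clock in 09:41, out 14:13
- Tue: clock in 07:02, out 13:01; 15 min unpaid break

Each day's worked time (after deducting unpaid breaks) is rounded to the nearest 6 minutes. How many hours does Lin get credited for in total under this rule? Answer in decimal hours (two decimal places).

Mon: 09:41–14:13 = 4 h 32 min → rounds to 4 h 30 min
Tue: 07:02–13:01 = 5 h 59 min − 15 min = 5 h 44 min → rounds to 5 h 42 min
Total credited: 10 h 12 min.

10.20 hours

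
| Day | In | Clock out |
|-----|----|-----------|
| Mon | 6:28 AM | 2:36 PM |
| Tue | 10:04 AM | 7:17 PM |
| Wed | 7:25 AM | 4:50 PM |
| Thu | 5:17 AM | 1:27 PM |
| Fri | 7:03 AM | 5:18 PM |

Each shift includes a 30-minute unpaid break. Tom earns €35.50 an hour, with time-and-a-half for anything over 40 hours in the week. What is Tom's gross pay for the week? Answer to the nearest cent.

€1562.89

Mon: 6:28 AM–2:36 PM = 8 h 8 min; less 30 min break → 7 h 38 min
Tue: 10:04 AM–7:17 PM = 9 h 13 min; less 30 min break → 8 h 43 min
Wed: 7:25 AM–4:50 PM = 9 h 25 min; less 30 min break → 8 h 55 min
Thu: 5:17 AM–1:27 PM = 8 h 10 min; less 30 min break → 7 h 40 min
Fri: 7:03 AM–5:18 PM = 10 h 15 min; less 30 min break → 9 h 45 min
Total worked: 42 h 41 min = 2561 min.
Regular 40 h 0 min = 2400 min at €35.50/h; overtime 2 h 41 min = 161 min at €53.25/h.
Pay = (2400 × €35.50 + 161 × €53.25) ÷ 60 = €1562.89.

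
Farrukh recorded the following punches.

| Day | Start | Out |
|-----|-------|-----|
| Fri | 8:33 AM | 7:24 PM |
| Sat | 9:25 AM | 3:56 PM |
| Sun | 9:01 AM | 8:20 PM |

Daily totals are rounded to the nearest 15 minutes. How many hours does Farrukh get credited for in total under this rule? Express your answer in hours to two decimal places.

Fri: 8:33 AM–7:24 PM = 10 h 51 min → rounds to 10 h 45 min
Sat: 9:25 AM–3:56 PM = 6 h 31 min → rounds to 6 h 30 min
Sun: 9:01 AM–8:20 PM = 11 h 19 min → rounds to 11 h 15 min
Total credited: 28 h 30 min.

28.50 hours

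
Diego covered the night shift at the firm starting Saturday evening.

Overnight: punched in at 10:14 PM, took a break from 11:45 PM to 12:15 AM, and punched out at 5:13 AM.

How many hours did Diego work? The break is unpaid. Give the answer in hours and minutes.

6 h 29 min

Overnight: 10:14 PM → midnight = 1 h 46 min; midnight → 5:13 AM = 5 h 13 min; span 6 h 59 min; less 30 min break → 6 h 29 min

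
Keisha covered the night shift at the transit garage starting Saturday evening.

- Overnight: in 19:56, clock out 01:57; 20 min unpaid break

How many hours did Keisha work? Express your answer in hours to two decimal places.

5.68 hours

Overnight: 19:56 → midnight = 4 h 4 min; midnight → 01:57 = 1 h 57 min; span 6 h 1 min; less 20 min break → 5 h 41 min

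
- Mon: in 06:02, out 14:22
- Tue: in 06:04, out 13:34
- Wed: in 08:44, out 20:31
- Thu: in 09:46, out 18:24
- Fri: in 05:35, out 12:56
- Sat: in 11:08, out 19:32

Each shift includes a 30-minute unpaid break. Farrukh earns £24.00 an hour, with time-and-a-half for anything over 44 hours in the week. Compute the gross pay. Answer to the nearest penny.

Mon: 06:02–14:22 = 8 h 20 min; less 30 min break → 7 h 50 min
Tue: 06:04–13:34 = 7 h 30 min; less 30 min break → 7 h 0 min
Wed: 08:44–20:31 = 11 h 47 min; less 30 min break → 11 h 17 min
Thu: 09:46–18:24 = 8 h 38 min; less 30 min break → 8 h 8 min
Fri: 05:35–12:56 = 7 h 21 min; less 30 min break → 6 h 51 min
Sat: 11:08–19:32 = 8 h 24 min; less 30 min break → 7 h 54 min
Total worked: 49 h 0 min = 2940 min.
Regular 44 h 0 min = 2640 min at £24.00/h; overtime 5 h 0 min = 300 min at £36.00/h.
Pay = (2640 × £24.00 + 300 × £36.00) ÷ 60 = £1236.00.

£1236.00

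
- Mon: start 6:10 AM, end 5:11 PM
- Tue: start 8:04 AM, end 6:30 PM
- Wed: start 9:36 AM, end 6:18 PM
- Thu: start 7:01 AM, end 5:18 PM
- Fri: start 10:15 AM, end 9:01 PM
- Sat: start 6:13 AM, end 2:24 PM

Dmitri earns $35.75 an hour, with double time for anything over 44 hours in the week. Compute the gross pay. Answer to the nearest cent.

$2672.91

Mon: 6:10 AM–5:11 PM = 11 h 1 min
Tue: 8:04 AM–6:30 PM = 10 h 26 min
Wed: 9:36 AM–6:18 PM = 8 h 42 min
Thu: 7:01 AM–5:18 PM = 10 h 17 min
Fri: 10:15 AM–9:01 PM = 10 h 46 min
Sat: 6:13 AM–2:24 PM = 8 h 11 min
Total worked: 59 h 23 min = 3563 min.
Regular 44 h 0 min = 2640 min at $35.75/h; overtime 15 h 23 min = 923 min at $71.50/h.
Pay = (2640 × $35.75 + 923 × $71.50) ÷ 60 = $2672.91.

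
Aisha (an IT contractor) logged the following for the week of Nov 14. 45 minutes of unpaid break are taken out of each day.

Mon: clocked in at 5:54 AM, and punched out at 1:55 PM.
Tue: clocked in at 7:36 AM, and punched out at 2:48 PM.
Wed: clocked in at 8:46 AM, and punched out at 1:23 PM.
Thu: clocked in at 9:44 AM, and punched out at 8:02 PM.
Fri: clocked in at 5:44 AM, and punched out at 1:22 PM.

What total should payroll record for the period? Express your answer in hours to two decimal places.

34.02 hours

Mon: 5:54 AM–1:55 PM = 8 h 1 min; less 45 min break → 7 h 16 min
Tue: 7:36 AM–2:48 PM = 7 h 12 min; less 45 min break → 6 h 27 min
Wed: 8:46 AM–1:23 PM = 4 h 37 min; less 45 min break → 3 h 52 min
Thu: 9:44 AM–8:02 PM = 10 h 18 min; less 45 min break → 9 h 33 min
Fri: 5:44 AM–1:22 PM = 7 h 38 min; less 45 min break → 6 h 53 min
Total: 7 h 16 min + 6 h 27 min + 3 h 52 min + 9 h 33 min + 6 h 53 min = 34 h 1 min.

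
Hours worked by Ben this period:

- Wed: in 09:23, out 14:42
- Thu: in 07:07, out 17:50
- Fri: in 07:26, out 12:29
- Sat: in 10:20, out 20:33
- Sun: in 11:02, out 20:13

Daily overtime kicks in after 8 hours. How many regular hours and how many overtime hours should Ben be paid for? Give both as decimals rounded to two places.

Regular 34.37 hours, overtime 6.12 hours

Wed: 09:23–14:42 = 5 h 19 min
Thu: 07:07–17:50 = 10 h 43 min
Fri: 07:26–12:29 = 5 h 3 min
Sat: 10:20–20:33 = 10 h 13 min
Sun: 11:02–20:13 = 9 h 11 min
Wed reg 5 h 19 min / OT 0 h 0 min; Thu reg 8 h 0 min / OT 2 h 43 min; Fri reg 5 h 3 min / OT 0 h 0 min; Sat reg 8 h 0 min / OT 2 h 13 min; Sun reg 8 h 0 min / OT 1 h 11 min.
Totals: regular 34 h 22 min, overtime 6 h 7 min.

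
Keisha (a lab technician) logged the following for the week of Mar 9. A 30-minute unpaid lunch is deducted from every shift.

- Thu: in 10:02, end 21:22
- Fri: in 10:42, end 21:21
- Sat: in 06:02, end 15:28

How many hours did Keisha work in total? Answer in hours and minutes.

29 h 55 min

Thu: 10:02–21:22 = 11 h 20 min; less 30 min break → 10 h 50 min
Fri: 10:42–21:21 = 10 h 39 min; less 30 min break → 10 h 9 min
Sat: 06:02–15:28 = 9 h 26 min; less 30 min break → 8 h 56 min
Total: 10 h 50 min + 10 h 9 min + 8 h 56 min = 29 h 55 min.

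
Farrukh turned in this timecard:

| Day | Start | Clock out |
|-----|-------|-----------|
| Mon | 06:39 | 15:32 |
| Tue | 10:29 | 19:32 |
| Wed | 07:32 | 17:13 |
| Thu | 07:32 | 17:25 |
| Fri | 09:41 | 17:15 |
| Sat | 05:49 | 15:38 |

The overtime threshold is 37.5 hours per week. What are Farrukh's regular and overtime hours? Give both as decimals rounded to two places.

Mon: 06:39–15:32 = 8 h 53 min
Tue: 10:29–19:32 = 9 h 3 min
Wed: 07:32–17:13 = 9 h 41 min
Thu: 07:32–17:25 = 9 h 53 min
Fri: 09:41–17:15 = 7 h 34 min
Sat: 05:49–15:38 = 9 h 49 min
Total worked: 54 h 53 min = 54.88 h.
Threshold 37.5 h → overtime 17 h 23 min, regular 37 h 30 min.

Regular 37.50 hours, overtime 17.38 hours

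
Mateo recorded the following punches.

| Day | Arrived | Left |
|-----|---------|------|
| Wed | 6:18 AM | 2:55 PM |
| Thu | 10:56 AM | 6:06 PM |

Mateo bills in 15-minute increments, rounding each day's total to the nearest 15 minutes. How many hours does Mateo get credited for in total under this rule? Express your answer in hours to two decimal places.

Wed: 6:18 AM–2:55 PM = 8 h 37 min → rounds to 8 h 30 min
Thu: 10:56 AM–6:06 PM = 7 h 10 min → rounds to 7 h 15 min
Total credited: 15 h 45 min.

15.75 hours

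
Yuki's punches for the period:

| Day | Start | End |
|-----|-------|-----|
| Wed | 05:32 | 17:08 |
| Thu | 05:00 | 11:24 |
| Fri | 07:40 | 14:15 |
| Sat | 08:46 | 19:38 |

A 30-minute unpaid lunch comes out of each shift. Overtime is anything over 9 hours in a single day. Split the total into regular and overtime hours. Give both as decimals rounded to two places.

Regular 29.98 hours, overtime 3.47 hours

Wed: 05:32–17:08 = 11 h 36 min; less 30 min break → 11 h 6 min
Thu: 05:00–11:24 = 6 h 24 min; less 30 min break → 5 h 54 min
Fri: 07:40–14:15 = 6 h 35 min; less 30 min break → 6 h 5 min
Sat: 08:46–19:38 = 10 h 52 min; less 30 min break → 10 h 22 min
Wed reg 9 h 0 min / OT 2 h 6 min; Thu reg 5 h 54 min / OT 0 h 0 min; Fri reg 6 h 5 min / OT 0 h 0 min; Sat reg 9 h 0 min / OT 1 h 22 min.
Totals: regular 29 h 59 min, overtime 3 h 28 min.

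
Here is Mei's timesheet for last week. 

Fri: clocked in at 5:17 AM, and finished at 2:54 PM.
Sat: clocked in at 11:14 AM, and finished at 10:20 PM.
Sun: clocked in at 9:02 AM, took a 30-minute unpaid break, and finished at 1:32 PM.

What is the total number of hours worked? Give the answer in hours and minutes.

Fri: 5:17 AM–2:54 PM = 9 h 37 min
Sat: 11:14 AM–10:20 PM = 11 h 6 min
Sun: 9:02 AM–1:32 PM = 4 h 30 min; less 30 min break → 4 h 0 min
Total: 9 h 37 min + 11 h 6 min + 4 h 0 min = 24 h 43 min.

24 h 43 min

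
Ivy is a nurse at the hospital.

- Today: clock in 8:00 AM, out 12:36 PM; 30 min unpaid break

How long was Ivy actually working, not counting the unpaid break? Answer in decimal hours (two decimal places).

4.10 hours

Today: 8:00 AM–12:36 PM = 4 h 36 min; less 30 min break → 4 h 6 min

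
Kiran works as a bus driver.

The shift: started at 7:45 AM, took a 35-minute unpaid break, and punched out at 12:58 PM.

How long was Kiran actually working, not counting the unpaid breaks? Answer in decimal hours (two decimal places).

4.63 hours

The shift: 7:45 AM–12:58 PM = 5 h 13 min; less 35 min break → 4 h 38 min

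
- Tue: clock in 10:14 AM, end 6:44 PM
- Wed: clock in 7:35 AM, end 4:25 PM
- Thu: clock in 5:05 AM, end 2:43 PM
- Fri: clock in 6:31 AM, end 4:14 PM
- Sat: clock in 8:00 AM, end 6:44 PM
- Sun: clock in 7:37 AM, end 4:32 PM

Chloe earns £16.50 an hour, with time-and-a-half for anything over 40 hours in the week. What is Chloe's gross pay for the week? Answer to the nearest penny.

Tue: 10:14 AM–6:44 PM = 8 h 30 min
Wed: 7:35 AM–4:25 PM = 8 h 50 min
Thu: 5:05 AM–2:43 PM = 9 h 38 min
Fri: 6:31 AM–4:14 PM = 9 h 43 min
Sat: 8:00 AM–6:44 PM = 10 h 44 min
Sun: 7:37 AM–4:32 PM = 8 h 55 min
Total worked: 56 h 20 min = 3380 min.
Regular 40 h 0 min = 2400 min at £16.50/h; overtime 16 h 20 min = 980 min at £24.75/h.
Pay = (2400 × £16.50 + 980 × £24.75) ÷ 60 = £1064.25.

£1064.25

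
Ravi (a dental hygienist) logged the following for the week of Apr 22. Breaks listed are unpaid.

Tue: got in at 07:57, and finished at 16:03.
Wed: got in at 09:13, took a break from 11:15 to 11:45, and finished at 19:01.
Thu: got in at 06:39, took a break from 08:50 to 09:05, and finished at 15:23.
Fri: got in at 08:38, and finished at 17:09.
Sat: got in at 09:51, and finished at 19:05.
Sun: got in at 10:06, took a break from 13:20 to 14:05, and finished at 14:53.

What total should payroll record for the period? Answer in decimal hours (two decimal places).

Tue: 07:57–16:03 = 8 h 6 min
Wed: 09:13–19:01 = 9 h 48 min; less 30 min break → 9 h 18 min
Thu: 06:39–15:23 = 8 h 44 min; less 15 min break → 8 h 29 min
Fri: 08:38–17:09 = 8 h 31 min
Sat: 09:51–19:05 = 9 h 14 min
Sun: 10:06–14:53 = 4 h 47 min; less 45 min break → 4 h 2 min
Total: 8 h 6 min + 9 h 18 min + 8 h 29 min + 8 h 31 min + 9 h 14 min + 4 h 2 min = 47 h 40 min.

47.67 hours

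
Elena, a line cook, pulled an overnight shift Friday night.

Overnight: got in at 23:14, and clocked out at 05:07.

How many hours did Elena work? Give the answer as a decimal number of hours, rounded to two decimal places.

Overnight: 23:14 → midnight = 0 h 46 min; midnight → 05:07 = 5 h 7 min; span 5 h 53 min

5.88 hours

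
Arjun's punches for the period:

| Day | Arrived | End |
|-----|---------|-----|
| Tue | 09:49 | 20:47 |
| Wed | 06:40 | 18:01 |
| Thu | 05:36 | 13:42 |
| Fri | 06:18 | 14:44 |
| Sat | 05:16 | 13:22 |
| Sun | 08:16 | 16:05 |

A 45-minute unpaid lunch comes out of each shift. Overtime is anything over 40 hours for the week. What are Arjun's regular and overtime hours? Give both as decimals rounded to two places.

Tue: 09:49–20:47 = 10 h 58 min; less 45 min break → 10 h 13 min
Wed: 06:40–18:01 = 11 h 21 min; less 45 min break → 10 h 36 min
Thu: 05:36–13:42 = 8 h 6 min; less 45 min break → 7 h 21 min
Fri: 06:18–14:44 = 8 h 26 min; less 45 min break → 7 h 41 min
Sat: 05:16–13:22 = 8 h 6 min; less 45 min break → 7 h 21 min
Sun: 08:16–16:05 = 7 h 49 min; less 45 min break → 7 h 4 min
Total worked: 50 h 16 min = 50.27 h.
Threshold 40 h → overtime 10 h 16 min, regular 40 h 0 min.

Regular 40.00 hours, overtime 10.27 hours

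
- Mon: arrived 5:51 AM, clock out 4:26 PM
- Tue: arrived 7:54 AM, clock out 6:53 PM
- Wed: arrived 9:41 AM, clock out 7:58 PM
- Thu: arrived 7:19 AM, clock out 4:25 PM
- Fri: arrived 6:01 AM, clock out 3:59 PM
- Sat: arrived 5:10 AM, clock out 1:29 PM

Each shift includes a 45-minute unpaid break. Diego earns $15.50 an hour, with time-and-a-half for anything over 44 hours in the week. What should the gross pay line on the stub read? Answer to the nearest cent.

Mon: 5:51 AM–4:26 PM = 10 h 35 min; less 45 min break → 9 h 50 min
Tue: 7:54 AM–6:53 PM = 10 h 59 min; less 45 min break → 10 h 14 min
Wed: 9:41 AM–7:58 PM = 10 h 17 min; less 45 min break → 9 h 32 min
Thu: 7:19 AM–4:25 PM = 9 h 6 min; less 45 min break → 8 h 21 min
Fri: 6:01 AM–3:59 PM = 9 h 58 min; less 45 min break → 9 h 13 min
Sat: 5:10 AM–1:29 PM = 8 h 19 min; less 45 min break → 7 h 34 min
Total worked: 54 h 44 min = 3284 min.
Regular 44 h 0 min = 2640 min at $15.50/h; overtime 10 h 44 min = 644 min at $23.25/h.
Pay = (2640 × $15.50 + 644 × $23.25) ÷ 60 = $931.55.

$931.55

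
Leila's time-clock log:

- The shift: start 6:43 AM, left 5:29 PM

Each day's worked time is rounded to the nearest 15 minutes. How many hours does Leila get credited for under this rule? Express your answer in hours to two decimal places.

10.75 hours

The shift: 6:43 AM–5:29 PM = 10 h 46 min → rounds to 10 h 45 min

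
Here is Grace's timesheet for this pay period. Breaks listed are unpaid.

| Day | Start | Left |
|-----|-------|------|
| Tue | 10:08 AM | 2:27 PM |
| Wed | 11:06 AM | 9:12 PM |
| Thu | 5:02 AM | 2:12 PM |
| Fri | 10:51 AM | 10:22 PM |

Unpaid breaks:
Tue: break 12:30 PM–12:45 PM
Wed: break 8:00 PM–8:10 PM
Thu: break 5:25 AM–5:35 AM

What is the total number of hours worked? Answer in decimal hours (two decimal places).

34.52 hours

Tue: 10:08 AM–2:27 PM = 4 h 19 min; less 15 min break → 4 h 4 min
Wed: 11:06 AM–9:12 PM = 10 h 6 min; less 10 min break → 9 h 56 min
Thu: 5:02 AM–2:12 PM = 9 h 10 min; less 10 min break → 9 h 0 min
Fri: 10:51 AM–10:22 PM = 11 h 31 min
Total: 4 h 4 min + 9 h 56 min + 9 h 0 min + 11 h 31 min = 34 h 31 min.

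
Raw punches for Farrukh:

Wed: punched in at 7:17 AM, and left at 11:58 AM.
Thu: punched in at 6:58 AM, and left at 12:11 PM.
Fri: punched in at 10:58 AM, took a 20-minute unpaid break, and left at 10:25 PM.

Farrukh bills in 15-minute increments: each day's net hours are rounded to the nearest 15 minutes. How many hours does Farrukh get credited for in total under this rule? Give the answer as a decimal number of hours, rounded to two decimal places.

21.00 hours

Wed: 7:17 AM–11:58 AM = 4 h 41 min → rounds to 4 h 45 min
Thu: 6:58 AM–12:11 PM = 5 h 13 min → rounds to 5 h 15 min
Fri: 10:58 AM–10:25 PM = 11 h 27 min − 20 min = 11 h 7 min → rounds to 11 h 0 min
Total credited: 21 h 0 min.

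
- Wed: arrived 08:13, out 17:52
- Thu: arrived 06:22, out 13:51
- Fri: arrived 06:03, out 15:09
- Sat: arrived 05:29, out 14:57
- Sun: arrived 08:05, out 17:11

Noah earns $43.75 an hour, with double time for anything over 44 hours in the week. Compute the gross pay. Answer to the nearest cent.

Wed: 08:13–17:52 = 9 h 39 min
Thu: 06:22–13:51 = 7 h 29 min
Fri: 06:03–15:09 = 9 h 6 min
Sat: 05:29–14:57 = 9 h 28 min
Sun: 08:05–17:11 = 9 h 6 min
Total worked: 44 h 48 min = 2688 min.
Regular 44 h 0 min = 2640 min at $43.75/h; overtime 0 h 48 min = 48 min at $87.50/h.
Pay = (2640 × $43.75 + 48 × $87.50) ÷ 60 = $1995.00.

$1995.00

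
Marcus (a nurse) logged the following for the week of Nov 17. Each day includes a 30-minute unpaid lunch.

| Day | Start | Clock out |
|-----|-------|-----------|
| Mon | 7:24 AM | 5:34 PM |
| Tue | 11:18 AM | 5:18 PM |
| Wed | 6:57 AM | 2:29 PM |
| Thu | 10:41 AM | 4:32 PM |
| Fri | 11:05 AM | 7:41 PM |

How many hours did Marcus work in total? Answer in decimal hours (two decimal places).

Mon: 7:24 AM–5:34 PM = 10 h 10 min; less 30 min break → 9 h 40 min
Tue: 11:18 AM–5:18 PM = 6 h 0 min; less 30 min break → 5 h 30 min
Wed: 6:57 AM–2:29 PM = 7 h 32 min; less 30 min break → 7 h 2 min
Thu: 10:41 AM–4:32 PM = 5 h 51 min; less 30 min break → 5 h 21 min
Fri: 11:05 AM–7:41 PM = 8 h 36 min; less 30 min break → 8 h 6 min
Total: 9 h 40 min + 5 h 30 min + 7 h 2 min + 5 h 21 min + 8 h 6 min = 35 h 39 min.

35.65 hours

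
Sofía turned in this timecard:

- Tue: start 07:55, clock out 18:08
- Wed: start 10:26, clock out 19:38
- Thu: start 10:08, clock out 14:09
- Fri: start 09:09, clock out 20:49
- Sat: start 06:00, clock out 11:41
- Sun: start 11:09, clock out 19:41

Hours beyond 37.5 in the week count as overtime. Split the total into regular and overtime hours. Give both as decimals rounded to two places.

Tue: 07:55–18:08 = 10 h 13 min
Wed: 10:26–19:38 = 9 h 12 min
Thu: 10:08–14:09 = 4 h 1 min
Fri: 09:09–20:49 = 11 h 40 min
Sat: 06:00–11:41 = 5 h 41 min
Sun: 11:09–19:41 = 8 h 32 min
Total worked: 49 h 19 min = 49.32 h.
Threshold 37.5 h → overtime 11 h 49 min, regular 37 h 30 min.

Regular 37.50 hours, overtime 11.82 hours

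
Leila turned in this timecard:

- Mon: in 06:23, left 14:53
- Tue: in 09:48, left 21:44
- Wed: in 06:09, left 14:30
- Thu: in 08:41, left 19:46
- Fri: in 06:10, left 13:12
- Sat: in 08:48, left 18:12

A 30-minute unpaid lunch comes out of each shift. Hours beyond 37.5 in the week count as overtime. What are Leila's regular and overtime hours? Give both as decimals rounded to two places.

Mon: 06:23–14:53 = 8 h 30 min; less 30 min break → 8 h 0 min
Tue: 09:48–21:44 = 11 h 56 min; less 30 min break → 11 h 26 min
Wed: 06:09–14:30 = 8 h 21 min; less 30 min break → 7 h 51 min
Thu: 08:41–19:46 = 11 h 5 min; less 30 min break → 10 h 35 min
Fri: 06:10–13:12 = 7 h 2 min; less 30 min break → 6 h 32 min
Sat: 08:48–18:12 = 9 h 24 min; less 30 min break → 8 h 54 min
Total worked: 53 h 18 min = 53.30 h.
Threshold 37.5 h → overtime 15 h 48 min, regular 37 h 30 min.

Regular 37.50 hours, overtime 15.80 hours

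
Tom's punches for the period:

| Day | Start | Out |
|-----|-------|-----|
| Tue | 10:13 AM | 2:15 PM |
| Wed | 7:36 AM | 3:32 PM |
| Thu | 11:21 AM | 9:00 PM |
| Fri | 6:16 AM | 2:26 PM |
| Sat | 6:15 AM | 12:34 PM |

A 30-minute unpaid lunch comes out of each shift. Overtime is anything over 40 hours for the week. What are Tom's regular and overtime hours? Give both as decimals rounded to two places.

Regular 33.60 hours, overtime 0.00 hours

Tue: 10:13 AM–2:15 PM = 4 h 2 min; less 30 min break → 3 h 32 min
Wed: 7:36 AM–3:32 PM = 7 h 56 min; less 30 min break → 7 h 26 min
Thu: 11:21 AM–9:00 PM = 9 h 39 min; less 30 min break → 9 h 9 min
Fri: 6:16 AM–2:26 PM = 8 h 10 min; less 30 min break → 7 h 40 min
Sat: 6:15 AM–12:34 PM = 6 h 19 min; less 30 min break → 5 h 49 min
Total worked: 33 h 36 min = 33.60 h.
Threshold 40 h → overtime 0 h 0 min, regular 33 h 36 min.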